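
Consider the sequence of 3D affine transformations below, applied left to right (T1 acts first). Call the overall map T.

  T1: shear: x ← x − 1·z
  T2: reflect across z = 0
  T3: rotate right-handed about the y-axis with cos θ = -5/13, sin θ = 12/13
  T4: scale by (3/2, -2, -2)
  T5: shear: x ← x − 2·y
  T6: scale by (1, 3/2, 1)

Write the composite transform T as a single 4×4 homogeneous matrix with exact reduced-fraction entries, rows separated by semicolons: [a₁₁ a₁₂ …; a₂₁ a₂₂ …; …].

T = [-15/26 4 -21/26 0; 0 -3 0 0; 24/13 0 -34/13 0; 0 0 0 1]

T1 = [1 0 -1 0; 0 1 0 0; 0 0 1 0; 0 0 0 1]
T2·T1 = [1 0 -1 0; 0 1 0 0; 0 0 -1 0; 0 0 0 1]
T3·…·T1 = [-5/13 0 -7/13 0; 0 1 0 0; -12/13 0 17/13 0; 0 0 0 1]
T4·…·T1 = [-15/26 0 -21/26 0; 0 -2 0 0; 24/13 0 -34/13 0; 0 0 0 1]
T5·…·T1 = [-15/26 4 -21/26 0; 0 -2 0 0; 24/13 0 -34/13 0; 0 0 0 1]
T6·…·T1 = [-15/26 4 -21/26 0; 0 -3 0 0; 24/13 0 -34/13 0; 0 0 0 1]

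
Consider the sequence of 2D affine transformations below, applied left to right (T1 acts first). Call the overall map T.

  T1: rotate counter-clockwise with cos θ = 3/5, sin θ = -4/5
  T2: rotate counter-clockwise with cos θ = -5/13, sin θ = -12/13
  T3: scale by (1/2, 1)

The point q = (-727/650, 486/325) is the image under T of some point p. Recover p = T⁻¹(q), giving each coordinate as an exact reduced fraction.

T1 = [3/5 4/5 0; -4/5 3/5 0; 0 0 1]
T2·T1 = [-63/65 16/65 0; -16/65 -63/65 0; 0 0 1]
T3·…·T1 = [-63/130 8/65 0; -16/65 -63/65 0; 0 0 1]
det M = 1/2; M⁻¹ = [-126/65 -16/65 0; 32/65 -63/65 0; 0 0 1]
M⁻¹ · (-727/650, 486/325)ᵀ = (9/5, -2)ᵀ

p = (9/5, -2)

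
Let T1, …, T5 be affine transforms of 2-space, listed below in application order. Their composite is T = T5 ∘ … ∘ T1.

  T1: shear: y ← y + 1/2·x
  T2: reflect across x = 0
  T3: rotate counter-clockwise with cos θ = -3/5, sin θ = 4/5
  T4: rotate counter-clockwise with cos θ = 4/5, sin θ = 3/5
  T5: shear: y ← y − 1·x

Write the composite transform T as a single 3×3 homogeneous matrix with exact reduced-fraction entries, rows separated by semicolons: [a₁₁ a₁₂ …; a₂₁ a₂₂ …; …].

T = [41/50 -7/25 0; -79/50 -17/25 0; 0 0 1]

T1 = [1 0 0; 1/2 1 0; 0 0 1]
T2·T1 = [-1 0 0; 1/2 1 0; 0 0 1]
T3·…·T1 = [1/5 -4/5 0; -11/10 -3/5 0; 0 0 1]
T4·…·T1 = [41/50 -7/25 0; -19/25 -24/25 0; 0 0 1]
T5·…·T1 = [41/50 -7/25 0; -79/50 -17/25 0; 0 0 1]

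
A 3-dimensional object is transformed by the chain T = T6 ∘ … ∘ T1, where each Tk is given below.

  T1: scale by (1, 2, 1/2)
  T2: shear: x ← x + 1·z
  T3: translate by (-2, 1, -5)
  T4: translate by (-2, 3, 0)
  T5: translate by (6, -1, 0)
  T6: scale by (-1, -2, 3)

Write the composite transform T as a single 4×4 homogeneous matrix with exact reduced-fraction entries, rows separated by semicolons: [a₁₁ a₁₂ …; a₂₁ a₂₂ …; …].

T = [-1 0 -1/2 -2; 0 -4 0 -6; 0 0 3/2 -15; 0 0 0 1]

T1 = [1 0 0 0; 0 2 0 0; 0 0 1/2 0; 0 0 0 1]
T2·T1 = [1 0 1/2 0; 0 2 0 0; 0 0 1/2 0; 0 0 0 1]
T3·…·T1 = [1 0 1/2 -2; 0 2 0 1; 0 0 1/2 -5; 0 0 0 1]
T4·…·T1 = [1 0 1/2 -4; 0 2 0 4; 0 0 1/2 -5; 0 0 0 1]
T5·…·T1 = [1 0 1/2 2; 0 2 0 3; 0 0 1/2 -5; 0 0 0 1]
T6·…·T1 = [-1 0 -1/2 -2; 0 -4 0 -6; 0 0 3/2 -15; 0 0 0 1]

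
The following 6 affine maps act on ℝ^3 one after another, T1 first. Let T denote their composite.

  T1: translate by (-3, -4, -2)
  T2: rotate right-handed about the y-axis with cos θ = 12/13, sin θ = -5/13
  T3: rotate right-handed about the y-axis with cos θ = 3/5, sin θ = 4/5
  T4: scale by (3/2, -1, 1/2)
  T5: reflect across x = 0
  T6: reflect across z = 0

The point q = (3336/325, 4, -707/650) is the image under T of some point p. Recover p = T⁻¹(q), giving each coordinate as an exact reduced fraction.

p = (-4, 0, 2/5)

T1 = [1 0 0 -3; 0 1 0 -4; 0 0 1 -2; 0 0 0 1]
T2·T1 = [12/13 0 -5/13 -2; 0 1 0 -4; 5/13 0 12/13 -3; 0 0 0 1]
T3·…·T1 = [56/65 0 33/65 -18/5; 0 1 0 -4; -33/65 0 56/65 -1/5; 0 0 0 1]
T4·…·T1 = [84/65 0 99/130 -27/5; 0 -1 0 4; -33/130 0 28/65 -1/10; 0 0 0 1]
T5·…·T1 = [-84/65 0 -99/130 27/5; 0 -1 0 4; -33/130 0 28/65 -1/10; 0 0 0 1]
T6·…·T1 = [-84/65 0 -99/130 27/5; 0 -1 0 4; 33/130 0 -28/65 1/10; 0 0 0 1]
det M = -3/4; M⁻¹ = [-112/195 0 66/65 3; 0 -1 0 4; -22/65 0 -112/65 2; 0 0 0 1]
M⁻¹ · (3336/325, 4, -707/650)ᵀ = (-4, 0, 2/5)ᵀ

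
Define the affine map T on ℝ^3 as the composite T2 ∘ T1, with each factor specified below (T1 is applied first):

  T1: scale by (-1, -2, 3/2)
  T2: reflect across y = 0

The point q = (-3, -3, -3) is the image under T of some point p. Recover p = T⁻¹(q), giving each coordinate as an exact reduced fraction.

p = (3, -3/2, -2)

T1 = [-1 0 0 0; 0 -2 0 0; 0 0 3/2 0; 0 0 0 1]
T2·T1 = [-1 0 0 0; 0 2 0 0; 0 0 3/2 0; 0 0 0 1]
det M = -3; M⁻¹ = [-1 0 0 0; 0 1/2 0 0; 0 0 2/3 0; 0 0 0 1]
M⁻¹ · (-3, -3, -3)ᵀ = (3, -3/2, -2)ᵀ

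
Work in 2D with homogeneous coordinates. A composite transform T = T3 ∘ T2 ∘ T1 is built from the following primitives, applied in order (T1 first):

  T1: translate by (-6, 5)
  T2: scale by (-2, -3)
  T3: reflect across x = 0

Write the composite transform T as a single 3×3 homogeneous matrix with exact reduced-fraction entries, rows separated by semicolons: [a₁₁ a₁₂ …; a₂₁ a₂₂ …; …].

T1 = [1 0 -6; 0 1 5; 0 0 1]
T2·T1 = [-2 0 12; 0 -3 -15; 0 0 1]
T3·…·T1 = [2 0 -12; 0 -3 -15; 0 0 1]

T = [2 0 -12; 0 -3 -15; 0 0 1]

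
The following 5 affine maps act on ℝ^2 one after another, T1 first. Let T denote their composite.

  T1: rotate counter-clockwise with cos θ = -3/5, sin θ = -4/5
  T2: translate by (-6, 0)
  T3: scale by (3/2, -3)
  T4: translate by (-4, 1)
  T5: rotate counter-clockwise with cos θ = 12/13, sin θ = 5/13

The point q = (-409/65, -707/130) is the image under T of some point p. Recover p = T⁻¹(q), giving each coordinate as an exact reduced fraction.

p = (-3, 2)

T1 = [-3/5 4/5 0; -4/5 -3/5 0; 0 0 1]
T2·T1 = [-3/5 4/5 -6; -4/5 -3/5 0; 0 0 1]
T3·…·T1 = [-9/10 6/5 -9; 12/5 9/5 0; 0 0 1]
T4·…·T1 = [-9/10 6/5 -13; 12/5 9/5 1; 0 0 1]
T5·…·T1 = [-114/65 27/65 -161/13; 243/130 138/65 -53/13; 0 0 1]
det M = -9/2; M⁻¹ = [-92/195 6/65 -82/15; 27/65 76/195 101/15; 0 0 1]
M⁻¹ · (-409/65, -707/130)ᵀ = (-3, 2)ᵀ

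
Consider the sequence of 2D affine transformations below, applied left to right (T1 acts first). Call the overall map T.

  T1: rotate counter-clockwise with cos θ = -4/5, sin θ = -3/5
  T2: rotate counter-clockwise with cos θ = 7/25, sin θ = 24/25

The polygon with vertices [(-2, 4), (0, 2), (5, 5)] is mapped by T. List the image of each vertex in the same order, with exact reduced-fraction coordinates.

image vertices: (76/25, 82/25), (234/125, 88/125), (161/25, -73/25)

T1 rotate counter-clockwise with cos θ = -4/5, sin θ = -3/5: (-2, 4) → (4, -2); (0, 2) → (6/5, -8/5); (5, 5) → (-1, -7)
T2 rotate counter-clockwise with cos θ = 7/25, sin θ = 24/25: (4, -2) → (76/25, 82/25); (6/5, -8/5) → (234/125, 88/125); (-1, -7) → (161/25, -73/25)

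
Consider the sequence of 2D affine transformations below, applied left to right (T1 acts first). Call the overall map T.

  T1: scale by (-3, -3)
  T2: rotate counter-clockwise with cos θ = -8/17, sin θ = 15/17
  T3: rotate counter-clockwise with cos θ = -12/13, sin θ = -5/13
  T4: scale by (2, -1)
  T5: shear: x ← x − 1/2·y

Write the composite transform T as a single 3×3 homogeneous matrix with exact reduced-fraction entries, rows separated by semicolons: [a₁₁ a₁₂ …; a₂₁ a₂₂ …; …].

T = [-48/13 -129/26 0; -420/221 513/221 0; 0 0 1]

T1 = [-3 0 0; 0 -3 0; 0 0 1]
T2·T1 = [24/17 45/17 0; -45/17 24/17 0; 0 0 1]
T3·…·T1 = [-513/221 -420/221 0; 420/221 -513/221 0; 0 0 1]
T4·…·T1 = [-1026/221 -840/221 0; -420/221 513/221 0; 0 0 1]
T5·…·T1 = [-48/13 -129/26 0; -420/221 513/221 0; 0 0 1]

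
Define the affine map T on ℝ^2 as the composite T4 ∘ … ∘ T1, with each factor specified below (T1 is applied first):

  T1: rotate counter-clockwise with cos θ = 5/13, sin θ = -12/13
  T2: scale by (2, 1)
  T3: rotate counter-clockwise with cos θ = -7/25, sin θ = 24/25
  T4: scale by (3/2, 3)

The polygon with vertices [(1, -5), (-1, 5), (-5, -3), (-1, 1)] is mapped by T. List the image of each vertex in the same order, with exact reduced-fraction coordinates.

image vertices: (2487/325, -7143/325), (-2487/325, 7143/325), (-339/325, -9729/325), (-759/325, 651/325)

T1 rotate counter-clockwise with cos θ = 5/13, sin θ = -12/13: (1, -5) → (-55/13, -37/13); (-1, 5) → (55/13, 37/13); (-5, -3) → (-61/13, 45/13); (-1, 1) → (7/13, 17/13)
T2 scale by (2, 1): (-55/13, -37/13) → (-110/13, -37/13); (55/13, 37/13) → (110/13, 37/13); (-61/13, 45/13) → (-122/13, 45/13); (7/13, 17/13) → (14/13, 17/13)
T3 rotate counter-clockwise with cos θ = -7/25, sin θ = 24/25: (-110/13, -37/13) → (1658/325, -2381/325); (110/13, 37/13) → (-1658/325, 2381/325); (-122/13, 45/13) → (-226/325, -3243/325); (14/13, 17/13) → (-506/325, 217/325)
T4 scale by (3/2, 3): (1658/325, -2381/325) → (2487/325, -7143/325); (-1658/325, 2381/325) → (-2487/325, 7143/325); (-226/325, -3243/325) → (-339/325, -9729/325); (-506/325, 217/325) → (-759/325, 651/325)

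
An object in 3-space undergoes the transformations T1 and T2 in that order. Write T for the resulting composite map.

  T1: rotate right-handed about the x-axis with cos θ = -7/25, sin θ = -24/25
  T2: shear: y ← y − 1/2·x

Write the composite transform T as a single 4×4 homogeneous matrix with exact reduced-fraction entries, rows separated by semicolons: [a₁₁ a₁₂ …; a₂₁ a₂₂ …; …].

T = [1 0 0 0; -1/2 -7/25 24/25 0; 0 -24/25 -7/25 0; 0 0 0 1]

T1 = [1 0 0 0; 0 -7/25 24/25 0; 0 -24/25 -7/25 0; 0 0 0 1]
T2·T1 = [1 0 0 0; -1/2 -7/25 24/25 0; 0 -24/25 -7/25 0; 0 0 0 1]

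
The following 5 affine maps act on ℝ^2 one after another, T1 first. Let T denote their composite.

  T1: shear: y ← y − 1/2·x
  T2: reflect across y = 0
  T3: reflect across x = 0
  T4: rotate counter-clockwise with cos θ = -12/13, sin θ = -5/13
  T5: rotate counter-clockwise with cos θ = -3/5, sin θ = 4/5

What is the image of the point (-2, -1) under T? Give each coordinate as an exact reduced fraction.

T(p) = (112/65, -66/65)

T1 shear: y ← y − 1/2·x: (-2, -1) → (-2, 0)
T2 reflect across y = 0: (-2, 0) → (-2, 0)
T3 reflect across x = 0: (-2, 0) → (2, 0)
T4 rotate counter-clockwise with cos θ = -12/13, sin θ = -5/13: (2, 0) → (-24/13, -10/13)
T5 rotate counter-clockwise with cos θ = -3/5, sin θ = 4/5: (-24/13, -10/13) → (112/65, -66/65)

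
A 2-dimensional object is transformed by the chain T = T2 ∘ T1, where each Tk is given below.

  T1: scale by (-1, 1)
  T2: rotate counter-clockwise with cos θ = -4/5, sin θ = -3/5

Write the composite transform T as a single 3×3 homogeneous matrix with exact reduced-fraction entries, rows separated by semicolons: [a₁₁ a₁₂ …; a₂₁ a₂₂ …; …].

T = [4/5 3/5 0; 3/5 -4/5 0; 0 0 1]

T1 = [-1 0 0; 0 1 0; 0 0 1]
T2·T1 = [4/5 3/5 0; 3/5 -4/5 0; 0 0 1]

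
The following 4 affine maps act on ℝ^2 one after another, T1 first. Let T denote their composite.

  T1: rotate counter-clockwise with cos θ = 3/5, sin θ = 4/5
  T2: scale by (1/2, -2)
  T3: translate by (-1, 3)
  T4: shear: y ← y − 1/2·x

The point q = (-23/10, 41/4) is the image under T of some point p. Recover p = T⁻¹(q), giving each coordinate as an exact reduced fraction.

p = (-4, 1/4)

T1 = [3/5 -4/5 0; 4/5 3/5 0; 0 0 1]
T2·T1 = [3/10 -2/5 0; -8/5 -6/5 0; 0 0 1]
T3·…·T1 = [3/10 -2/5 -1; -8/5 -6/5 3; 0 0 1]
T4·…·T1 = [3/10 -2/5 -1; -7/4 -1 7/2; 0 0 1]
det M = -1; M⁻¹ = [1 -2/5 12/5; -7/4 -3/10 -7/10; 0 0 1]
M⁻¹ · (-23/10, 41/4)ᵀ = (-4, 1/4)ᵀ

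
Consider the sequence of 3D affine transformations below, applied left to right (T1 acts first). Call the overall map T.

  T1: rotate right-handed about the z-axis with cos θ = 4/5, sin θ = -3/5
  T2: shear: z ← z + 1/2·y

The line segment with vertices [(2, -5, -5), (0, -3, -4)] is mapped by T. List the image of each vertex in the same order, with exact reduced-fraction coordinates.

image vertices: (-7/5, -26/5, -38/5), (-9/5, -12/5, -26/5)

T1 rotate right-handed about the z-axis with cos θ = 4/5, sin θ = -3/5: (2, -5, -5) → (-7/5, -26/5, -5); (0, -3, -4) → (-9/5, -12/5, -4)
T2 shear: z ← z + 1/2·y: (-7/5, -26/5, -5) → (-7/5, -26/5, -38/5); (-9/5, -12/5, -4) → (-9/5, -12/5, -26/5)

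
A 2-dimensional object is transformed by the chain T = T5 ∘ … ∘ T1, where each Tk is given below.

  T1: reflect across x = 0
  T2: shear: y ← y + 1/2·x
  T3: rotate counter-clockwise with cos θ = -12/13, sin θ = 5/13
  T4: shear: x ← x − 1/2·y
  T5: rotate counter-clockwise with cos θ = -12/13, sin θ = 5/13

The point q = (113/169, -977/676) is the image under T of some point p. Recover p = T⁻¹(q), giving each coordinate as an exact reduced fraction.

T1 = [-1 0 0; 0 1 0; 0 0 1]
T2·T1 = [-1 0 0; -1/2 1 0; 0 0 1]
T3·…·T1 = [29/26 -5/13 0; 1/13 -12/13 0; 0 0 1]
T4·…·T1 = [14/13 1/13 0; 1/13 -12/13 0; 0 0 1]
T5·…·T1 = [-173/169 48/169 0; 58/169 149/169 0; 0 0 1]
det M = -1; M⁻¹ = [-149/169 48/169 0; 58/169 173/169 0; 0 0 1]
M⁻¹ · (113/169, -977/676)ᵀ = (-1, -5/4)ᵀ

p = (-1, -5/4)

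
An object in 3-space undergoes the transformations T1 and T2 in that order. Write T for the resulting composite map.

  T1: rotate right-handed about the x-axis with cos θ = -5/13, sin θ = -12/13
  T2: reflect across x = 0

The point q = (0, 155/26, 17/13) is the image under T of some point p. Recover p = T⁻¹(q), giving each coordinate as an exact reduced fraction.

p = (0, -7/2, 5)

T1 = [1 0 0 0; 0 -5/13 12/13 0; 0 -12/13 -5/13 0; 0 0 0 1]
T2·T1 = [-1 0 0 0; 0 -5/13 12/13 0; 0 -12/13 -5/13 0; 0 0 0 1]
det M = -1; M⁻¹ = [-1 0 0 0; 0 -5/13 -12/13 0; 0 12/13 -5/13 0; 0 0 0 1]
M⁻¹ · (0, 155/26, 17/13)ᵀ = (0, -7/2, 5)ᵀ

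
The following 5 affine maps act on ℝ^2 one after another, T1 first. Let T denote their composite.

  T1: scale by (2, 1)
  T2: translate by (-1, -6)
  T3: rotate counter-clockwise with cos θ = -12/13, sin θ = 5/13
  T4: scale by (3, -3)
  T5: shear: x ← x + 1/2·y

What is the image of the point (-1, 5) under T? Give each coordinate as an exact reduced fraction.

T(p) = (255/26, 9/13)

T1 scale by (2, 1): (-1, 5) → (-2, 5)
T2 translate by (-1, -6): (-2, 5) → (-3, -1)
T3 rotate counter-clockwise with cos θ = -12/13, sin θ = 5/13: (-3, -1) → (41/13, -3/13)
T4 scale by (3, -3): (41/13, -3/13) → (123/13, 9/13)
T5 shear: x ← x + 1/2·y: (123/13, 9/13) → (255/26, 9/13)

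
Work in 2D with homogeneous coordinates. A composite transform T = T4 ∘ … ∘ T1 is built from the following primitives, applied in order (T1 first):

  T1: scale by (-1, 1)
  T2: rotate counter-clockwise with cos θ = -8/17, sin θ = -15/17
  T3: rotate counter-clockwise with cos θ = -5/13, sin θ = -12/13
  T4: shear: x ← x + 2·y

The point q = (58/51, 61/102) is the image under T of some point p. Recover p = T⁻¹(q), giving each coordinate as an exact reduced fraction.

p = (-1/2, -1/3)

T1 = [-1 0 0; 0 1 0; 0 0 1]
T2·T1 = [8/17 15/17 0; 15/17 -8/17 0; 0 0 1]
T3·…·T1 = [140/221 -171/221 0; -171/221 -140/221 0; 0 0 1]
T4·…·T1 = [-202/221 -451/221 0; -171/221 -140/221 0; 0 0 1]
det M = -1; M⁻¹ = [140/221 -451/221 0; -171/221 202/221 0; 0 0 1]
M⁻¹ · (58/51, 61/102)ᵀ = (-1/2, -1/3)ᵀ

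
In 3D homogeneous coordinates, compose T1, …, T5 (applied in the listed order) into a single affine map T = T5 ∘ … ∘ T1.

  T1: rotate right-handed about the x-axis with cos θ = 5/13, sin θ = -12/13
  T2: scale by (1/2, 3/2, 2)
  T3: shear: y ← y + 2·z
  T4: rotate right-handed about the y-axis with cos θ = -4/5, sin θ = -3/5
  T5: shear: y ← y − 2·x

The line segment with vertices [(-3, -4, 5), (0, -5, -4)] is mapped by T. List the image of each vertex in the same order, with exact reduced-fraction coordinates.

T1 rotate right-handed about the x-axis with cos θ = 5/13, sin θ = -12/13: (-3, -4, 5) → (-3, 40/13, 73/13); (0, -5, -4) → (0, -73/13, 40/13)
T2 scale by (1/2, 3/2, 2): (-3, 40/13, 73/13) → (-3/2, 60/13, 146/13); (0, -73/13, 40/13) → (0, -219/26, 80/13)
T3 shear: y ← y + 2·z: (-3/2, 60/13, 146/13) → (-3/2, 352/13, 146/13); (0, -219/26, 80/13) → (0, 101/26, 80/13)
T4 rotate right-handed about the y-axis with cos θ = -4/5, sin θ = -3/5: (-3/2, 352/13, 146/13) → (-72/13, 352/13, -257/26); (0, 101/26, 80/13) → (-48/13, 101/26, -64/13)
T5 shear: y ← y − 2·x: (-72/13, 352/13, -257/26) → (-72/13, 496/13, -257/26); (-48/13, 101/26, -64/13) → (-48/13, 293/26, -64/13)

image vertices: (-72/13, 496/13, -257/26), (-48/13, 293/26, -64/13)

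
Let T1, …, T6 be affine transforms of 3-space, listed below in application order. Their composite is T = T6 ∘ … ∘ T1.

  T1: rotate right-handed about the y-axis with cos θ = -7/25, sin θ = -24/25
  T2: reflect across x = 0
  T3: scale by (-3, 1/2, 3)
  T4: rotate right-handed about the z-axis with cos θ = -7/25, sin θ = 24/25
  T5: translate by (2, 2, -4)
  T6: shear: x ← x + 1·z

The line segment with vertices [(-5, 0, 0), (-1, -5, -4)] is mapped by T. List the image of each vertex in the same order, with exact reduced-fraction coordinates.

image vertices: (-2197/125, 754/125, -92/5), (-1613/625, 18207/1250, -88/25)

T1 rotate right-handed about the y-axis with cos θ = -7/25, sin θ = -24/25: (-5, 0, 0) → (7/5, 0, -24/5); (-1, -5, -4) → (103/25, -5, 4/25)
T2 reflect across x = 0: (7/5, 0, -24/5) → (-7/5, 0, -24/5); (103/25, -5, 4/25) → (-103/25, -5, 4/25)
T3 scale by (-3, 1/2, 3): (-7/5, 0, -24/5) → (21/5, 0, -72/5); (-103/25, -5, 4/25) → (309/25, -5/2, 12/25)
T4 rotate right-handed about the z-axis with cos θ = -7/25, sin θ = 24/25: (21/5, 0, -72/5) → (-147/125, 504/125, -72/5); (309/25, -5/2, 12/25) → (-663/625, 15707/1250, 12/25)
T5 translate by (2, 2, -4): (-147/125, 504/125, -72/5) → (103/125, 754/125, -92/5); (-663/625, 15707/1250, 12/25) → (587/625, 18207/1250, -88/25)
T6 shear: x ← x + 1·z: (103/125, 754/125, -92/5) → (-2197/125, 754/125, -92/5); (587/625, 18207/1250, -88/25) → (-1613/625, 18207/1250, -88/25)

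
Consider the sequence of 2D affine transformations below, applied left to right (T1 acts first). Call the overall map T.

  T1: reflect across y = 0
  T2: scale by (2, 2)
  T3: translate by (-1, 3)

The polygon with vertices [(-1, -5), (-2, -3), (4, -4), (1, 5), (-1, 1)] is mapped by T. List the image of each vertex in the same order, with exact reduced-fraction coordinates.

T1 reflect across y = 0: (-1, -5) → (-1, 5); (-2, -3) → (-2, 3); (4, -4) → (4, 4); (1, 5) → (1, -5); (-1, 1) → (-1, -1)
T2 scale by (2, 2): (-1, 5) → (-2, 10); (-2, 3) → (-4, 6); (4, 4) → (8, 8); (1, -5) → (2, -10); (-1, -1) → (-2, -2)
T3 translate by (-1, 3): (-2, 10) → (-3, 13); (-4, 6) → (-5, 9); (8, 8) → (7, 11); (2, -10) → (1, -7); (-2, -2) → (-3, 1)

image vertices: (-3, 13), (-5, 9), (7, 11), (1, -7), (-3, 1)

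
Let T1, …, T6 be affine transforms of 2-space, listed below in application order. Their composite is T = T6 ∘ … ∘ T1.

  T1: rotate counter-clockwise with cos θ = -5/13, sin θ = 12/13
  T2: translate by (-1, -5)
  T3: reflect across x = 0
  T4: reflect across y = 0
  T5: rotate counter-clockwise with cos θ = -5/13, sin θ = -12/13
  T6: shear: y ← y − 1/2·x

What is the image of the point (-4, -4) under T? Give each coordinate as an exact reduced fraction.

T(p) = (107/13, -77/26)

T1 rotate counter-clockwise with cos θ = -5/13, sin θ = 12/13: (-4, -4) → (68/13, -28/13)
T2 translate by (-1, -5): (68/13, -28/13) → (55/13, -93/13)
T3 reflect across x = 0: (55/13, -93/13) → (-55/13, -93/13)
T4 reflect across y = 0: (-55/13, -93/13) → (-55/13, 93/13)
T5 rotate counter-clockwise with cos θ = -5/13, sin θ = -12/13: (-55/13, 93/13) → (107/13, 15/13)
T6 shear: y ← y − 1/2·x: (107/13, 15/13) → (107/13, -77/26)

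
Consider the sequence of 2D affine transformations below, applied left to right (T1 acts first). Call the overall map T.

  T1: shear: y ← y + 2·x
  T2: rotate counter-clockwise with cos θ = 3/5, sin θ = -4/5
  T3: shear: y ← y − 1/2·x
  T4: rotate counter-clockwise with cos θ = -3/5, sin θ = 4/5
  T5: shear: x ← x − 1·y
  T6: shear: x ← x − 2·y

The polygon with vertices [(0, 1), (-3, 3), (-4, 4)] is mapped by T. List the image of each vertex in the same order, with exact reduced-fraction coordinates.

image vertices: (-11/5, 13/25), (153/10, -249/50), (102/5, -166/25)

T1 shear: y ← y + 2·x: (0, 1) → (0, 1); (-3, 3) → (-3, -3); (-4, 4) → (-4, -4)
T2 rotate counter-clockwise with cos θ = 3/5, sin θ = -4/5: (0, 1) → (4/5, 3/5); (-3, -3) → (-21/5, 3/5); (-4, -4) → (-28/5, 4/5)
T3 shear: y ← y − 1/2·x: (4/5, 3/5) → (4/5, 1/5); (-21/5, 3/5) → (-21/5, 27/10); (-28/5, 4/5) → (-28/5, 18/5)
T4 rotate counter-clockwise with cos θ = -3/5, sin θ = 4/5: (4/5, 1/5) → (-16/25, 13/25); (-21/5, 27/10) → (9/25, -249/50); (-28/5, 18/5) → (12/25, -166/25)
T5 shear: x ← x − 1·y: (-16/25, 13/25) → (-29/25, 13/25); (9/25, -249/50) → (267/50, -249/50); (12/25, -166/25) → (178/25, -166/25)
T6 shear: x ← x − 2·y: (-29/25, 13/25) → (-11/5, 13/25); (267/50, -249/50) → (153/10, -249/50); (178/25, -166/25) → (102/5, -166/25)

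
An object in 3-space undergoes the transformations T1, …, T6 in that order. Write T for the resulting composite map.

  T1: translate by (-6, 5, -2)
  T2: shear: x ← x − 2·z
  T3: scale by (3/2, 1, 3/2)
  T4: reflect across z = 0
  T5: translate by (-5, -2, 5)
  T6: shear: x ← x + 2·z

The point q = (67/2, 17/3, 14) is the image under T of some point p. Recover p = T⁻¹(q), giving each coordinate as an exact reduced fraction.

p = (1, 8/3, -4)

T1 = [1 0 0 -6; 0 1 0 5; 0 0 1 -2; 0 0 0 1]
T2·T1 = [1 0 -2 -2; 0 1 0 5; 0 0 1 -2; 0 0 0 1]
T3·…·T1 = [3/2 0 -3 -3; 0 1 0 5; 0 0 3/2 -3; 0 0 0 1]
T4·…·T1 = [3/2 0 -3 -3; 0 1 0 5; 0 0 -3/2 3; 0 0 0 1]
T5·…·T1 = [3/2 0 -3 -8; 0 1 0 3; 0 0 -3/2 8; 0 0 0 1]
T6·…·T1 = [3/2 0 -6 8; 0 1 0 3; 0 0 -3/2 8; 0 0 0 1]
det M = -9/4; M⁻¹ = [2/3 0 -8/3 16; 0 1 0 -3; 0 0 -2/3 16/3; 0 0 0 1]
M⁻¹ · (67/2, 17/3, 14)ᵀ = (1, 8/3, -4)ᵀ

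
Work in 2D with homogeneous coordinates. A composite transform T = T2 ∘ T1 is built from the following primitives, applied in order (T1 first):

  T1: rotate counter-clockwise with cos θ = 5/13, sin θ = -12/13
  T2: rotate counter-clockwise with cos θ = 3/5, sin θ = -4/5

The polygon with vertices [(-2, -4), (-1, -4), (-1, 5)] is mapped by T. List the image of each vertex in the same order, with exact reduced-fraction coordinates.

T1 rotate counter-clockwise with cos θ = 5/13, sin θ = -12/13: (-2, -4) → (-58/13, 4/13); (-1, -4) → (-53/13, -8/13); (-1, 5) → (55/13, 37/13)
T2 rotate counter-clockwise with cos θ = 3/5, sin θ = -4/5: (-58/13, 4/13) → (-158/65, 244/65); (-53/13, -8/13) → (-191/65, 188/65); (55/13, 37/13) → (313/65, -109/65)

image vertices: (-158/65, 244/65), (-191/65, 188/65), (313/65, -109/65)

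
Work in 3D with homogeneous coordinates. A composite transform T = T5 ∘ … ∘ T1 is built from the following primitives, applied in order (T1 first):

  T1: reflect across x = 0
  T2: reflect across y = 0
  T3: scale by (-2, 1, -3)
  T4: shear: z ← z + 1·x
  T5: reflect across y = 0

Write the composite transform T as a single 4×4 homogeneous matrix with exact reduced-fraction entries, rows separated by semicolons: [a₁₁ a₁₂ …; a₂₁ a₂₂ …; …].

T = [2 0 0 0; 0 1 0 0; 2 0 -3 0; 0 0 0 1]

T1 = [-1 0 0 0; 0 1 0 0; 0 0 1 0; 0 0 0 1]
T2·T1 = [-1 0 0 0; 0 -1 0 0; 0 0 1 0; 0 0 0 1]
T3·…·T1 = [2 0 0 0; 0 -1 0 0; 0 0 -3 0; 0 0 0 1]
T4·…·T1 = [2 0 0 0; 0 -1 0 0; 2 0 -3 0; 0 0 0 1]
T5·…·T1 = [2 0 0 0; 0 1 0 0; 2 0 -3 0; 0 0 0 1]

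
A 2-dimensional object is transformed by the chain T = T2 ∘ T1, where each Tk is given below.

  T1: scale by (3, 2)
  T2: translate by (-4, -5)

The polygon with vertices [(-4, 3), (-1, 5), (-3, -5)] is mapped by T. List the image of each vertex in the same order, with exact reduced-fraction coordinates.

image vertices: (-16, 1), (-7, 5), (-13, -15)

T1 scale by (3, 2): (-4, 3) → (-12, 6); (-1, 5) → (-3, 10); (-3, -5) → (-9, -10)
T2 translate by (-4, -5): (-12, 6) → (-16, 1); (-3, 10) → (-7, 5); (-9, -10) → (-13, -15)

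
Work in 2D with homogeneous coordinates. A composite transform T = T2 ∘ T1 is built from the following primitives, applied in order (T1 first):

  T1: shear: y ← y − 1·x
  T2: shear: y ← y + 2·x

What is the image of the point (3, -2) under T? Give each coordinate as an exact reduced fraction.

T(p) = (3, 1)

T1 shear: y ← y − 1·x: (3, -2) → (3, -5)
T2 shear: y ← y + 2·x: (3, -5) → (3, 1)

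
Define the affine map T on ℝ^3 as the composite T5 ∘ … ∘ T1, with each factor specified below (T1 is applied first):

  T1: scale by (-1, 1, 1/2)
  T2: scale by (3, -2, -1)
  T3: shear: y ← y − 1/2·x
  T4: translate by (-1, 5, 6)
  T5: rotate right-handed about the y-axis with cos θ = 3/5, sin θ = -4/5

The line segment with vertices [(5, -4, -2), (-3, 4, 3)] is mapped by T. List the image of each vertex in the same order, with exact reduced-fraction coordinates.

image vertices: (-76/5, 41/2, -43/5), (6/5, -15/2, 91/10)

T1 scale by (-1, 1, 1/2): (5, -4, -2) → (-5, -4, -1); (-3, 4, 3) → (3, 4, 3/2)
T2 scale by (3, -2, -1): (-5, -4, -1) → (-15, 8, 1); (3, 4, 3/2) → (9, -8, -3/2)
T3 shear: y ← y − 1/2·x: (-15, 8, 1) → (-15, 31/2, 1); (9, -8, -3/2) → (9, -25/2, -3/2)
T4 translate by (-1, 5, 6): (-15, 31/2, 1) → (-16, 41/2, 7); (9, -25/2, -3/2) → (8, -15/2, 9/2)
T5 rotate right-handed about the y-axis with cos θ = 3/5, sin θ = -4/5: (-16, 41/2, 7) → (-76/5, 41/2, -43/5); (8, -15/2, 9/2) → (6/5, -15/2, 91/10)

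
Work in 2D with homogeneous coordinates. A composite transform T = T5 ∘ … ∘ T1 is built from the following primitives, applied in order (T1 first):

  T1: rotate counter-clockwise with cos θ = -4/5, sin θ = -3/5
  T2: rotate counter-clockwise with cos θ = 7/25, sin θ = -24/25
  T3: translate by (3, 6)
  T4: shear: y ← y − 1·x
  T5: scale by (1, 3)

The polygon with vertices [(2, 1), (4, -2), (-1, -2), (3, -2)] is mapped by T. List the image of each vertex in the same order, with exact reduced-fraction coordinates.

image vertices: (4/5, 84/5), (1, 27), (5, 6), (9/5, 114/5)

T1 rotate counter-clockwise with cos θ = -4/5, sin θ = -3/5: (2, 1) → (-1, -2); (4, -2) → (-22/5, -4/5); (-1, -2) → (-2/5, 11/5); (3, -2) → (-18/5, -1/5)
T2 rotate counter-clockwise with cos θ = 7/25, sin θ = -24/25: (-1, -2) → (-11/5, 2/5); (-22/5, -4/5) → (-2, 4); (-2/5, 11/5) → (2, 1); (-18/5, -1/5) → (-6/5, 17/5)
T3 translate by (3, 6): (-11/5, 2/5) → (4/5, 32/5); (-2, 4) → (1, 10); (2, 1) → (5, 7); (-6/5, 17/5) → (9/5, 47/5)
T4 shear: y ← y − 1·x: (4/5, 32/5) → (4/5, 28/5); (1, 10) → (1, 9); (5, 7) → (5, 2); (9/5, 47/5) → (9/5, 38/5)
T5 scale by (1, 3): (4/5, 28/5) → (4/5, 84/5); (1, 9) → (1, 27); (5, 2) → (5, 6); (9/5, 38/5) → (9/5, 114/5)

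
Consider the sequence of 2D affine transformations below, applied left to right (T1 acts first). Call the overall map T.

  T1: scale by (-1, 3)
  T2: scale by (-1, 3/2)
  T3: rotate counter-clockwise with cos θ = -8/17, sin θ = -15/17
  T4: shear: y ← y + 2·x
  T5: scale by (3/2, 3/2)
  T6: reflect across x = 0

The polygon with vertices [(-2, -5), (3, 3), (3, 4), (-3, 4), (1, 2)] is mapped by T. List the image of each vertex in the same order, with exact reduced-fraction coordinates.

T1 scale by (-1, 3): (-2, -5) → (2, -15); (3, 3) → (-3, 9); (3, 4) → (-3, 12); (-3, 4) → (3, 12); (1, 2) → (-1, 6)
T2 scale by (-1, 3/2): (2, -15) → (-2, -45/2); (-3, 9) → (3, 27/2); (-3, 12) → (3, 18); (3, 12) → (-3, 18); (-1, 6) → (1, 9)
T3 rotate counter-clockwise with cos θ = -8/17, sin θ = -15/17: (-2, -45/2) → (-643/34, 210/17); (3, 27/2) → (21/2, -9); (3, 18) → (246/17, -189/17); (-3, 18) → (294/17, -99/17); (1, 9) → (127/17, -87/17)
T4 shear: y ← y + 2·x: (-643/34, 210/17) → (-643/34, -433/17); (21/2, -9) → (21/2, 12); (246/17, -189/17) → (246/17, 303/17); (294/17, -99/17) → (294/17, 489/17); (127/17, -87/17) → (127/17, 167/17)
T5 scale by (3/2, 3/2): (-643/34, -433/17) → (-1929/68, -1299/34); (21/2, 12) → (63/4, 18); (246/17, 303/17) → (369/17, 909/34); (294/17, 489/17) → (441/17, 1467/34); (127/17, 167/17) → (381/34, 501/34)
T6 reflect across x = 0: (-1929/68, -1299/34) → (1929/68, -1299/34); (63/4, 18) → (-63/4, 18); (369/17, 909/34) → (-369/17, 909/34); (441/17, 1467/34) → (-441/17, 1467/34); (381/34, 501/34) → (-381/34, 501/34)

image vertices: (1929/68, -1299/34), (-63/4, 18), (-369/17, 909/34), (-441/17, 1467/34), (-381/34, 501/34)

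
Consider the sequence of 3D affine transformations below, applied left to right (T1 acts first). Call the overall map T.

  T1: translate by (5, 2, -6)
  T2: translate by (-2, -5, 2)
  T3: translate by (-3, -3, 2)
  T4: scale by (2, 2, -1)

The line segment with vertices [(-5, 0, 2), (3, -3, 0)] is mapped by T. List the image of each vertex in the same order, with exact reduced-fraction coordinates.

image vertices: (-10, -12, 0), (6, -18, 2)

T1 translate by (5, 2, -6): (-5, 0, 2) → (0, 2, -4); (3, -3, 0) → (8, -1, -6)
T2 translate by (-2, -5, 2): (0, 2, -4) → (-2, -3, -2); (8, -1, -6) → (6, -6, -4)
T3 translate by (-3, -3, 2): (-2, -3, -2) → (-5, -6, 0); (6, -6, -4) → (3, -9, -2)
T4 scale by (2, 2, -1): (-5, -6, 0) → (-10, -12, 0); (3, -9, -2) → (6, -18, 2)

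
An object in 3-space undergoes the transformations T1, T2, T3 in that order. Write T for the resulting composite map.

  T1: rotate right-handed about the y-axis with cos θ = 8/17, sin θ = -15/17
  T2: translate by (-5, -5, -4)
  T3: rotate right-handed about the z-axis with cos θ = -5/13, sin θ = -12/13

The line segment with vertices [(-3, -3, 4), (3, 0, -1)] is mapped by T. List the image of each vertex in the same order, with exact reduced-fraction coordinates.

T1 rotate right-handed about the y-axis with cos θ = 8/17, sin θ = -15/17: (-3, -3, 4) → (-84/17, -3, -13/17); (3, 0, -1) → (39/17, 0, 37/17)
T2 translate by (-5, -5, -4): (-84/17, -3, -13/17) → (-169/17, -8, -81/17); (39/17, 0, 37/17) → (-46/17, -5, -31/17)
T3 rotate right-handed about the z-axis with cos θ = -5/13, sin θ = -12/13: (-169/17, -8, -81/17) → (-787/221, 2708/221, -81/17); (-46/17, -5, -31/17) → (-790/221, 977/221, -31/17)

image vertices: (-787/221, 2708/221, -81/17), (-790/221, 977/221, -31/17)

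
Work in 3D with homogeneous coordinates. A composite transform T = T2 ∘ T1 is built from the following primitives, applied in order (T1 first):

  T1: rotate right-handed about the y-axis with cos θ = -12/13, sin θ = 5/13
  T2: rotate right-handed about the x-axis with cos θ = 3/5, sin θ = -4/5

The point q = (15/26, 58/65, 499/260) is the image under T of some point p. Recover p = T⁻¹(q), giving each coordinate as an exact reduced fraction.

T1 = [-12/13 0 5/13 0; 0 1 0 0; -5/13 0 -12/13 0; 0 0 0 1]
T2·T1 = [-12/13 0 5/13 0; -4/13 3/5 -48/65 0; -3/13 -4/5 -36/65 0; 0 0 0 1]
det M = 1; M⁻¹ = [-12/13 -4/13 -3/13 0; 0 3/5 -4/5 0; 5/13 -48/65 -36/65 0; 0 0 0 1]
M⁻¹ · (15/26, 58/65, 499/260)ᵀ = (-5/4, -1, -3/2)ᵀ

p = (-5/4, -1, -3/2)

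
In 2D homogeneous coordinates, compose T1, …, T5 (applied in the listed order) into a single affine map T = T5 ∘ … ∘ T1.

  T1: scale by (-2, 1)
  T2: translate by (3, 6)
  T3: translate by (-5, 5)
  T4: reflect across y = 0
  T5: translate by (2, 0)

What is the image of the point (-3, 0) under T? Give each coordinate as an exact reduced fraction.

T(p) = (6, -11)

T1 scale by (-2, 1): (-3, 0) → (6, 0)
T2 translate by (3, 6): (6, 0) → (9, 6)
T3 translate by (-5, 5): (9, 6) → (4, 11)
T4 reflect across y = 0: (4, 11) → (4, -11)
T5 translate by (2, 0): (4, -11) → (6, -11)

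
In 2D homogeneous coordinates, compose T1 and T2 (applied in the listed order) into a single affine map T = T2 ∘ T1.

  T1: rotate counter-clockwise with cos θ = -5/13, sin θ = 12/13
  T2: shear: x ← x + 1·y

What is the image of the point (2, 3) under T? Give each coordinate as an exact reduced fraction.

T(p) = (-37/13, 9/13)

T1 rotate counter-clockwise with cos θ = -5/13, sin θ = 12/13: (2, 3) → (-46/13, 9/13)
T2 shear: x ← x + 1·y: (-46/13, 9/13) → (-37/13, 9/13)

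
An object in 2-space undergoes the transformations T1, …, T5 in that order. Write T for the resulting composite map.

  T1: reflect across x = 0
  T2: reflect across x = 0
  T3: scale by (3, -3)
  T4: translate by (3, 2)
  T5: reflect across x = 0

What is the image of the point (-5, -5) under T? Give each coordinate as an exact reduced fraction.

T(p) = (12, 17)

T1 reflect across x = 0: (-5, -5) → (5, -5)
T2 reflect across x = 0: (5, -5) → (-5, -5)
T3 scale by (3, -3): (-5, -5) → (-15, 15)
T4 translate by (3, 2): (-15, 15) → (-12, 17)
T5 reflect across x = 0: (-12, 17) → (12, 17)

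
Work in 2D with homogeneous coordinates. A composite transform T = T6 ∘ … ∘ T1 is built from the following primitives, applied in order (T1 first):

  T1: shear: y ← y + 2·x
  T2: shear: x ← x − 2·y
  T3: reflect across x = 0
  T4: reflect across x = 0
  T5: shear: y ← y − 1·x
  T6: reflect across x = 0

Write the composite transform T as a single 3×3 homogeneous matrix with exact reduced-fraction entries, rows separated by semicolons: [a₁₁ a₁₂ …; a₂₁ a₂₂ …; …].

T1 = [1 0 0; 2 1 0; 0 0 1]
T2·T1 = [-3 -2 0; 2 1 0; 0 0 1]
T3·…·T1 = [3 2 0; 2 1 0; 0 0 1]
T4·…·T1 = [-3 -2 0; 2 1 0; 0 0 1]
T5·…·T1 = [-3 -2 0; 5 3 0; 0 0 1]
T6·…·T1 = [3 2 0; 5 3 0; 0 0 1]

T = [3 2 0; 5 3 0; 0 0 1]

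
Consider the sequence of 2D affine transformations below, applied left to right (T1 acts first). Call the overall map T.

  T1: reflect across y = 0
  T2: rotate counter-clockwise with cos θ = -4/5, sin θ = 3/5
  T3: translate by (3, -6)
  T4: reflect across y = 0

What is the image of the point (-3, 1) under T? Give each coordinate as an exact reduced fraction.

T1 reflect across y = 0: (-3, 1) → (-3, -1)
T2 rotate counter-clockwise with cos θ = -4/5, sin θ = 3/5: (-3, -1) → (3, -1)
T3 translate by (3, -6): (3, -1) → (6, -7)
T4 reflect across y = 0: (6, -7) → (6, 7)

T(p) = (6, 7)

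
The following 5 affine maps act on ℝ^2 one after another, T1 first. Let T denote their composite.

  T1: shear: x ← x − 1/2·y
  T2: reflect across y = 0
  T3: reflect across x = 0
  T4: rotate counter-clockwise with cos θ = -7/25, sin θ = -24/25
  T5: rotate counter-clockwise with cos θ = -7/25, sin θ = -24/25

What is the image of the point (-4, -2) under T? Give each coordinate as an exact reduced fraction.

T(p) = (-2253/625, -46/625)

T1 shear: x ← x − 1/2·y: (-4, -2) → (-3, -2)
T2 reflect across y = 0: (-3, -2) → (-3, 2)
T3 reflect across x = 0: (-3, 2) → (3, 2)
T4 rotate counter-clockwise with cos θ = -7/25, sin θ = -24/25: (3, 2) → (27/25, -86/25)
T5 rotate counter-clockwise with cos θ = -7/25, sin θ = -24/25: (27/25, -86/25) → (-2253/625, -46/625)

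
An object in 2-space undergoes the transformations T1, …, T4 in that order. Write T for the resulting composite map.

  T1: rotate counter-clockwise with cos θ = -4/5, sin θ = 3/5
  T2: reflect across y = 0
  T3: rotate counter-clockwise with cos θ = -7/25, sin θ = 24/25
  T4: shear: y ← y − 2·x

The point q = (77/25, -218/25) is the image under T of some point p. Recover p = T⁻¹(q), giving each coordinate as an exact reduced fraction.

T1 = [-4/5 -3/5 0; 3/5 -4/5 0; 0 0 1]
T2·T1 = [-4/5 -3/5 0; -3/5 4/5 0; 0 0 1]
T3·…·T1 = [4/5 -3/5 0; -3/5 -4/5 0; 0 0 1]
T4·…·T1 = [4/5 -3/5 0; -11/5 2/5 0; 0 0 1]
det M = -1; M⁻¹ = [-2/5 -3/5 0; -11/5 -4/5 0; 0 0 1]
M⁻¹ · (77/25, -218/25)ᵀ = (4, 1/5)ᵀ

p = (4, 1/5)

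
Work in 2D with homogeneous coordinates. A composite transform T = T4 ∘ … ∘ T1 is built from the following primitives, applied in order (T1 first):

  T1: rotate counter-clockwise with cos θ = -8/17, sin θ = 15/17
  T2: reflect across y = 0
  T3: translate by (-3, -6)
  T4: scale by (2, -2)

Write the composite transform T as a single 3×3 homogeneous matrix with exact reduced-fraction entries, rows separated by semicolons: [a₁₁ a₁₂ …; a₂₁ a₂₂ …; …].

T = [-16/17 -30/17 -6; 30/17 -16/17 12; 0 0 1]

T1 = [-8/17 -15/17 0; 15/17 -8/17 0; 0 0 1]
T2·T1 = [-8/17 -15/17 0; -15/17 8/17 0; 0 0 1]
T3·…·T1 = [-8/17 -15/17 -3; -15/17 8/17 -6; 0 0 1]
T4·…·T1 = [-16/17 -30/17 -6; 30/17 -16/17 12; 0 0 1]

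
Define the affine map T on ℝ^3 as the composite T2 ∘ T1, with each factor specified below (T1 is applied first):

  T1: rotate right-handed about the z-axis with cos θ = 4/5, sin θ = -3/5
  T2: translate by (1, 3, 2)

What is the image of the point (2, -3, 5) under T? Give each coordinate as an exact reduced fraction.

T(p) = (4/5, -3/5, 7)

T1 rotate right-handed about the z-axis with cos θ = 4/5, sin θ = -3/5: (2, -3, 5) → (-1/5, -18/5, 5)
T2 translate by (1, 3, 2): (-1/5, -18/5, 5) → (4/5, -3/5, 7)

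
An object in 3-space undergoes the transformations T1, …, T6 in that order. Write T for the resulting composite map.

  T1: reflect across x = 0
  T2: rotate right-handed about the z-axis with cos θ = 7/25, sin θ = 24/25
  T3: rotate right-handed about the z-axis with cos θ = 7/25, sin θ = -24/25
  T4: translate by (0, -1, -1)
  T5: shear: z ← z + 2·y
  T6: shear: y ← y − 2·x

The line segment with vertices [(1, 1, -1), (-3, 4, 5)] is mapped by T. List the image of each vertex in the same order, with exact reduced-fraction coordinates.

T1 reflect across x = 0: (1, 1, -1) → (-1, 1, -1); (-3, 4, 5) → (3, 4, 5)
T2 rotate right-handed about the z-axis with cos θ = 7/25, sin θ = 24/25: (-1, 1, -1) → (-31/25, -17/25, -1); (3, 4, 5) → (-3, 4, 5)
T3 rotate right-handed about the z-axis with cos θ = 7/25, sin θ = -24/25: (-31/25, -17/25, -1) → (-1, 1, -1); (-3, 4, 5) → (3, 4, 5)
T4 translate by (0, -1, -1): (-1, 1, -1) → (-1, 0, -2); (3, 4, 5) → (3, 3, 4)
T5 shear: z ← z + 2·y: (-1, 0, -2) → (-1, 0, -2); (3, 3, 4) → (3, 3, 10)
T6 shear: y ← y − 2·x: (-1, 0, -2) → (-1, 2, -2); (3, 3, 10) → (3, -3, 10)

image vertices: (-1, 2, -2), (3, -3, 10)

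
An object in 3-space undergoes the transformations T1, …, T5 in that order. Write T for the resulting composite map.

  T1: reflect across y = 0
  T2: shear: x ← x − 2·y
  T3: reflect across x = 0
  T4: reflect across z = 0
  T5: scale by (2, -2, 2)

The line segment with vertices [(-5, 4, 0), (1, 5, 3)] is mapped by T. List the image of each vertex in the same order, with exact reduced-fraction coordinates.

T1 reflect across y = 0: (-5, 4, 0) → (-5, -4, 0); (1, 5, 3) → (1, -5, 3)
T2 shear: x ← x − 2·y: (-5, -4, 0) → (3, -4, 0); (1, -5, 3) → (11, -5, 3)
T3 reflect across x = 0: (3, -4, 0) → (-3, -4, 0); (11, -5, 3) → (-11, -5, 3)
T4 reflect across z = 0: (-3, -4, 0) → (-3, -4, 0); (-11, -5, 3) → (-11, -5, -3)
T5 scale by (2, -2, 2): (-3, -4, 0) → (-6, 8, 0); (-11, -5, -3) → (-22, 10, -6)

image vertices: (-6, 8, 0), (-22, 10, -6)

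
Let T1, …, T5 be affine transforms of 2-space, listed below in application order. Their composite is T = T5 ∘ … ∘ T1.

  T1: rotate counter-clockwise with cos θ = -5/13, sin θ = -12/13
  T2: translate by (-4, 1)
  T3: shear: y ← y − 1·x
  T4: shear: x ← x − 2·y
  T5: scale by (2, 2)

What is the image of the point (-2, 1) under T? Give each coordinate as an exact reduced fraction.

T1 rotate counter-clockwise with cos θ = -5/13, sin θ = -12/13: (-2, 1) → (22/13, 19/13)
T2 translate by (-4, 1): (22/13, 19/13) → (-30/13, 32/13)
T3 shear: y ← y − 1·x: (-30/13, 32/13) → (-30/13, 62/13)
T4 shear: x ← x − 2·y: (-30/13, 62/13) → (-154/13, 62/13)
T5 scale by (2, 2): (-154/13, 62/13) → (-308/13, 124/13)

T(p) = (-308/13, 124/13)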